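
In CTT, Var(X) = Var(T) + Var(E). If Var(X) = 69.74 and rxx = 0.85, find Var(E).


var_true = rxx * var_obs = 0.85 * 69.74 = 59.279
var_error = var_obs - var_true
var_error = 69.74 - 59.279
var_error = 10.461

10.461


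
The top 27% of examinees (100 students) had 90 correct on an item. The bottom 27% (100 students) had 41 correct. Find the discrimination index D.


p_upper = 90/100 = 0.9
p_lower = 41/100 = 0.41
D = 0.9 - 0.41 = 0.49

0.49


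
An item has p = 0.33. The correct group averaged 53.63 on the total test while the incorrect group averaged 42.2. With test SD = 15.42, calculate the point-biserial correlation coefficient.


q = 1 - p = 0.67
rpb = ((M1 - M0) / SD) * sqrt(p * q)
rpb = ((53.63 - 42.2) / 15.42) * sqrt(0.33 * 0.67)
rpb = 0.3485

0.3485


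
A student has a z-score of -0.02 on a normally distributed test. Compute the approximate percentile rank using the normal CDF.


CDF(z) = 0.5 * (1 + erf(z/sqrt(2)))
erf(-0.0141) = -0.016
CDF = 0.492
Percentile rank = 0.492 * 100 = 49.2

49.2


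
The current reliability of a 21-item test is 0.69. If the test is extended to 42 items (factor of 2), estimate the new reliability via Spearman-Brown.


r_new = (n * rxx) / (1 + (n-1) * rxx)
r_new = (2 * 0.69) / (1 + 1 * 0.69)
r_new = 1.38 / 1.69
r_new = 0.8166

0.8166


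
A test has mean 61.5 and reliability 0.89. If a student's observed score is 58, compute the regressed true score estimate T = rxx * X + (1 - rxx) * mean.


T_est = rxx * X + (1 - rxx) * mean
T_est = 0.89 * 58 + 0.11 * 61.5
T_est = 51.62 + 6.765
T_est = 58.385

58.385


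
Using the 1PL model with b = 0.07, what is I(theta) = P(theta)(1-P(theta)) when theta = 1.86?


P = 1/(1+exp(-(1.86-0.07))) = 0.8569
I = P*(1-P) = 0.8569 * 0.1431
I = 0.1226

0.1226


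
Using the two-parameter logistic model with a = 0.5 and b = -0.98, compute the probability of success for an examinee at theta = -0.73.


a*(theta - b) = 0.5 * (-0.73 - -0.98) = 0.125
exp(-0.125) = 0.8825
P = 1 / (1 + 0.8825)
P = 0.5312

0.5312


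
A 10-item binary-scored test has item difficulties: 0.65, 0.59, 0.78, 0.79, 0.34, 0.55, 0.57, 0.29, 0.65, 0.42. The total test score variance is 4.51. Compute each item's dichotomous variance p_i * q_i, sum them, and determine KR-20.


For each item, compute p_i * q_i:
  Item 1: 0.65 * 0.35 = 0.2275
  Item 2: 0.59 * 0.41 = 0.2419
  Item 3: 0.78 * 0.22 = 0.1716
  Item 4: 0.79 * 0.21 = 0.1659
  Item 5: 0.34 * 0.66 = 0.2244
  Item 6: 0.55 * 0.45 = 0.2475
  Item 7: 0.57 * 0.43 = 0.2451
  Item 8: 0.29 * 0.71 = 0.2059
  Item 9: 0.65 * 0.35 = 0.2275
  Item 10: 0.42 * 0.58 = 0.2436
Sum(p_i * q_i) = 0.2275 + 0.2419 + 0.1716 + 0.1659 + 0.2244 + 0.2475 + 0.2451 + 0.2059 + 0.2275 + 0.2436 = 2.2009
KR-20 = (k/(k-1)) * (1 - Sum(p_i*q_i) / Var_total)
= (10/9) * (1 - 2.2009/4.51)
= 1.1111 * 0.512
KR-20 = 0.5689

0.5689


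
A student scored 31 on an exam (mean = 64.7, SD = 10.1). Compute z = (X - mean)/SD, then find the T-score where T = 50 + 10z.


z = (X - mean) / SD = (31 - 64.7) / 10.1
z = -33.7 / 10.1
z = -3.3366
T-score = T = 50 + 10z
Carry z at full precision (z = -33.7 / 10.1) into the conversion:
T-score = 50 + 10 * (-33.7 / 10.1) = 50 + -337 / 10.1
T-score = 50 + -33.3663
T-score = 16.6337

16.6337


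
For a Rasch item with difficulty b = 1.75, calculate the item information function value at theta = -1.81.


P = 1/(1+exp(-(-1.81-1.75))) = 0.0277
I = P*(1-P) = 0.0277 * 0.9723
I = 0.0269

0.0269


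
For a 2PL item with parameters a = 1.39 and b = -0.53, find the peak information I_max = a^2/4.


For 2PL, max info at theta = b = -0.53
I_max = a^2 / 4 = 1.39^2 / 4
= 1.9321 / 4
I_max = 0.483

0.483


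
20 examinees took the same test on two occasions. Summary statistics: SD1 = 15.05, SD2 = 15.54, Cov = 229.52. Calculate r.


r = cov(X,Y) / (SD_X * SD_Y)
r = 229.52 / (15.05 * 15.54)
r = 229.52 / 233.877
r = 0.9814

0.9814


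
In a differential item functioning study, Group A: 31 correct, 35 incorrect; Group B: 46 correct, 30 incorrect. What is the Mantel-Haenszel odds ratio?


Odds_A = 31/35 = 0.8857
Odds_B = 46/30 = 1.5333
OR = Odds_A / Odds_B = 0.8857 / 1.5333
Exactly, OR = (31 * 30) / (35 * 46) = 930 / 1610
OR = 0.5776

0.5776


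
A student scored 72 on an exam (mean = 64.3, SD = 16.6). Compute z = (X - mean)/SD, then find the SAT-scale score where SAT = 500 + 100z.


z = (X - mean) / SD = (72 - 64.3) / 16.6
z = 7.7 / 16.6
z = 0.4639
SAT-scale = SAT = 500 + 100z
Carry z at full precision (z = 7.7 / 16.6) into the conversion:
SAT-scale = 500 + 100 * (7.7 / 16.6) = 500 + 770 / 16.6
SAT-scale = 500 + 46.3855
SAT-scale = 546.3855

546.3855


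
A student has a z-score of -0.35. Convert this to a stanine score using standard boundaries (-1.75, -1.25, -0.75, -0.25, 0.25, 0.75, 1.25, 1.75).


Stanine boundaries: [-1.75, -1.25, -0.75, -0.25, 0.25, 0.75, 1.25, 1.75]
z = -0.35
Check each boundary:
  z >= -1.75 -> could be stanine 2
  z >= -1.25 -> could be stanine 3
  z >= -0.75 -> could be stanine 4
  z < -0.25
  z < 0.25
  z < 0.75
  z < 1.25
  z < 1.75
Highest qualifying boundary gives stanine = 4

4


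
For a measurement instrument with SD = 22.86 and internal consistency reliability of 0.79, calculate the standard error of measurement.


SEM = SD * sqrt(1 - rxx)
SEM = 22.86 * sqrt(1 - 0.79)
SEM = 22.86 * sqrt(0.21) = 22.86 * 0.458258
SEM = 10.4758

10.4758


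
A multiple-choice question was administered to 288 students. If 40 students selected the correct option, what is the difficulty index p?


Item difficulty p = number correct / total examinees
p = 40 / 288
p = 0.1389

0.1389


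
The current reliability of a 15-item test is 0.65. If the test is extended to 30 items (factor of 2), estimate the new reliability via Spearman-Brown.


r_new = (n * rxx) / (1 + (n-1) * rxx)
r_new = (2 * 0.65) / (1 + 1 * 0.65)
r_new = 1.3 / 1.65
r_new = 0.7879

0.7879


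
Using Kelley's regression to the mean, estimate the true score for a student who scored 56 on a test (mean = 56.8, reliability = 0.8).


T_est = rxx * X + (1 - rxx) * mean
T_est = 0.8 * 56 + 0.2 * 56.8
T_est = 44.8 + 11.36
T_est = 56.16

56.16


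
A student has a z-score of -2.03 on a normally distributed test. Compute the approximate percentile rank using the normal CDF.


CDF(z) = 0.5 * (1 + erf(z/sqrt(2)))
erf(-1.4354) = -0.9576
CDF = 0.0212
Percentile rank = 0.0212 * 100 = 2.12

2.12


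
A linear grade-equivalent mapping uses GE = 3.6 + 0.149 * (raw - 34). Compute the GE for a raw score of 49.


raw - median = 49 - 34 = 15
slope * diff = 0.149 * 15 = 2.235
GE = 3.6 + 2.235
GE = 5.835

5.835


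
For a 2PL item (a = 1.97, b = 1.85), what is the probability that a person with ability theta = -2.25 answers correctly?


a*(theta - b) = 1.97 * (-2.25 - 1.85) = -8.077
exp(--8.077) = 3219.5601
P = 1 / (1 + 3219.5601)
P = 0.0003

0.0003


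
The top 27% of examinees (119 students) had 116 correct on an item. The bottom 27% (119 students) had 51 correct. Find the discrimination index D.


p_upper = 116/119 = 0.9748
p_lower = 51/119 = 0.4286
D = 0.9748 - 0.4286 = 0.5462

0.5462


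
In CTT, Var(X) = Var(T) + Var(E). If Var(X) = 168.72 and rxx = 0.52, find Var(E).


var_true = rxx * var_obs = 0.52 * 168.72 = 87.7344
var_error = var_obs - var_true
var_error = 168.72 - 87.7344
var_error = 80.9856

80.9856


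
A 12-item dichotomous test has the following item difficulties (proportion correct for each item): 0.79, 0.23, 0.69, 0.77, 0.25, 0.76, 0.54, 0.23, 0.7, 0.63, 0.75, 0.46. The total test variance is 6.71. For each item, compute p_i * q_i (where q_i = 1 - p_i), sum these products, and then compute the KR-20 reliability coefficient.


For each item, compute p_i * q_i:
  Item 1: 0.79 * 0.21 = 0.1659
  Item 2: 0.23 * 0.77 = 0.1771
  Item 3: 0.69 * 0.31 = 0.2139
  Item 4: 0.77 * 0.23 = 0.1771
  Item 5: 0.25 * 0.75 = 0.1875
  Item 6: 0.76 * 0.24 = 0.1824
  Item 7: 0.54 * 0.46 = 0.2484
  Item 8: 0.23 * 0.77 = 0.1771
  Item 9: 0.7 * 0.3 = 0.21
  Item 10: 0.63 * 0.37 = 0.2331
  Item 11: 0.75 * 0.25 = 0.1875
  Item 12: 0.46 * 0.54 = 0.2484
Sum(p_i * q_i) = 0.1659 + 0.1771 + 0.2139 + 0.1771 + 0.1875 + 0.1824 + 0.2484 + 0.1771 + 0.21 + 0.2331 + 0.1875 + 0.2484 = 2.4084
KR-20 = (k/(k-1)) * (1 - Sum(p_i*q_i) / Var_total)
= (12/11) * (1 - 2.4084/6.71)
= 1.0909 * 0.6411
KR-20 = 0.6994

0.6994


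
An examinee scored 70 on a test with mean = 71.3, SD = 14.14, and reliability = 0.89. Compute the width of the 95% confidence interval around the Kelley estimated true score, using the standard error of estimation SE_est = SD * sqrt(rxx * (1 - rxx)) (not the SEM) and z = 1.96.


True score estimate = 0.89*70 + 0.11*71.3 = 70.143
SE_est = SD * sqrt(rxx * (1 - rxx)) = 14.14 * sqrt(0.89 * 0.11) = 14.14 * sqrt(0.0979) = 4.424261
CI = T_est +/- z * SE_est, so width = 2 * z * SE_est = 2 * 1.96 * 4.424261
Width = 17.3431

17.3431


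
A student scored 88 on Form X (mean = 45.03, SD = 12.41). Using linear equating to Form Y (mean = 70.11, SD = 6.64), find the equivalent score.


slope = SD_Y / SD_X = 6.64 / 12.41 ~ 0.5351
intercept = mean_Y - slope * mean_X = 70.11 - (6.64 / 12.41) * 45.03 ~ 46.0166
Y = slope * X + intercept. To avoid rounding drift from the rounded slope/intercept, evaluate the equivalent form Y = mean_Y + SD_Y * (X - mean_X) / SD_X at full precision:
Y = 70.11 + 6.64 * (88 - 45.03) / 12.41
Y = 70.11 + 6.64 * 42.97 / 12.41
Y = 70.11 + 285.3208 / 12.41
Y = 70.11 + 22.9912
Y = 93.1012

93.1012


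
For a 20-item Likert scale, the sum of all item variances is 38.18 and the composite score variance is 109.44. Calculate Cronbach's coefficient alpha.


alpha = (k/(k-1)) * (1 - sum(si^2)/s_total^2)
= (20/19) * (1 - 38.18/109.44)
alpha = 0.6854

0.6854


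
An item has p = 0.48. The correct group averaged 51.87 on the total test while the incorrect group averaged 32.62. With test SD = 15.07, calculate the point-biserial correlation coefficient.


q = 1 - p = 0.52
rpb = ((M1 - M0) / SD) * sqrt(p * q)
rpb = ((51.87 - 32.62) / 15.07) * sqrt(0.48 * 0.52)
rpb = 0.6382

0.6382


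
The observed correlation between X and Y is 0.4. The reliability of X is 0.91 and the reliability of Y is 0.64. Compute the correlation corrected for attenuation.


r_corrected = rxy / sqrt(rxx * ryy)
= 0.4 / sqrt(0.91 * 0.64)
= 0.4 / sqrt(0.5824)
= 0.4 / 0.763151
r_corrected = 0.5241

0.5241


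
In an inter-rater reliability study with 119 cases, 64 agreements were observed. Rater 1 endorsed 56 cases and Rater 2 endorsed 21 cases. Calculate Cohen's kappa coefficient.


P_o = 64/119 = 0.537815
P_e = (56*21 + 63*98) / 14161 = 0.519031
kappa = (P_o - P_e) / (1 - P_e)
kappa = (0.537815 - 0.519031) / (1 - 0.519031)
kappa = 0.0391

0.0391


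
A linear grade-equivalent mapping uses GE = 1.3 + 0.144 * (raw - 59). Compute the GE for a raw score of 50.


raw - median = 50 - 59 = -9
slope * diff = 0.144 * -9 = -1.296
GE = 1.3 + -1.296
GE = 0.004

0.004


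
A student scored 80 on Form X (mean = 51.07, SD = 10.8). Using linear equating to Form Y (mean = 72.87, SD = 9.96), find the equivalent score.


slope = SD_Y / SD_X = 9.96 / 10.8 ~ 0.9222
intercept = mean_Y - slope * mean_X = 72.87 - (9.96 / 10.8) * 51.07 ~ 25.7721
Y = slope * X + intercept. To avoid rounding drift from the rounded slope/intercept, evaluate the equivalent form Y = mean_Y + SD_Y * (X - mean_X) / SD_X at full precision:
Y = 72.87 + 9.96 * (80 - 51.07) / 10.8
Y = 72.87 + 9.96 * 28.93 / 10.8
Y = 72.87 + 288.1428 / 10.8
Y = 72.87 + 26.6799
Y = 99.5499

99.5499


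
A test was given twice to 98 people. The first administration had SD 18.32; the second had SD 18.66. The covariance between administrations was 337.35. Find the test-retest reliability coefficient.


r = cov(X,Y) / (SD_X * SD_Y)
r = 337.35 / (18.32 * 18.66)
r = 337.35 / 341.8512
r = 0.9868

0.9868


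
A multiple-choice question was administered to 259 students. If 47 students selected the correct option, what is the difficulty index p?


Item difficulty p = number correct / total examinees
p = 47 / 259
p = 0.1815

0.1815


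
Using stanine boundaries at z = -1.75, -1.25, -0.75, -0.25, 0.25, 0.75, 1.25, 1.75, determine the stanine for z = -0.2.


Stanine boundaries: [-1.75, -1.25, -0.75, -0.25, 0.25, 0.75, 1.25, 1.75]
z = -0.2
Check each boundary:
  z >= -1.75 -> could be stanine 2
  z >= -1.25 -> could be stanine 3
  z >= -0.75 -> could be stanine 4
  z >= -0.25 -> could be stanine 5
  z < 0.25
  z < 0.75
  z < 1.25
  z < 1.75
Highest qualifying boundary gives stanine = 5

5


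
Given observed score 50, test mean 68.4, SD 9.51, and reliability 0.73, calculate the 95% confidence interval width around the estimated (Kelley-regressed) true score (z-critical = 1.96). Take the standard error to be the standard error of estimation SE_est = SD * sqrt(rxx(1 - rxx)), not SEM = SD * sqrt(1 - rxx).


True score estimate = 0.73*50 + 0.27*68.4 = 54.968
SE_est = SD * sqrt(rxx * (1 - rxx)) = 9.51 * sqrt(0.73 * 0.27) = 9.51 * sqrt(0.1971) = 4.222054
CI = T_est +/- z * SE_est, so width = 2 * z * SE_est = 2 * 1.96 * 4.222054
Width = 16.5505

16.5505


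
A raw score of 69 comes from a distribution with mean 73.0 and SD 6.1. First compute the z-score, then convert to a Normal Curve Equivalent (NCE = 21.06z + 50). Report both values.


z = (X - mean) / SD = (69 - 73.0) / 6.1
z = -4.0 / 6.1
z = -0.6557
NCE = NCE = 21.06z + 50
Carry z at full precision (z = -4.0 / 6.1) into the conversion:
NCE = 21.06 * (-4.0 / 6.1) + 50 = -84.24 / 6.1 + 50
NCE = -13.8098 + 50
NCE = 36.1902

36.1902


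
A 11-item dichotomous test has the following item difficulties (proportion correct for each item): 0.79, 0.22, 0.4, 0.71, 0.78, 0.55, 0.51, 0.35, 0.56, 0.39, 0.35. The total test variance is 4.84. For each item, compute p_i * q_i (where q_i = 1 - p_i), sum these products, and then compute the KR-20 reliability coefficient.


For each item, compute p_i * q_i:
  Item 1: 0.79 * 0.21 = 0.1659
  Item 2: 0.22 * 0.78 = 0.1716
  Item 3: 0.4 * 0.6 = 0.24
  Item 4: 0.71 * 0.29 = 0.2059
  Item 5: 0.78 * 0.22 = 0.1716
  Item 6: 0.55 * 0.45 = 0.2475
  Item 7: 0.51 * 0.49 = 0.2499
  Item 8: 0.35 * 0.65 = 0.2275
  Item 9: 0.56 * 0.44 = 0.2464
  Item 10: 0.39 * 0.61 = 0.2379
  Item 11: 0.35 * 0.65 = 0.2275
Sum(p_i * q_i) = 0.1659 + 0.1716 + 0.24 + 0.2059 + 0.1716 + 0.2475 + 0.2499 + 0.2275 + 0.2464 + 0.2379 + 0.2275 = 2.3917
KR-20 = (k/(k-1)) * (1 - Sum(p_i*q_i) / Var_total)
= (11/10) * (1 - 2.3917/4.84)
= 1.1 * 0.5058
KR-20 = 0.5564

0.5564


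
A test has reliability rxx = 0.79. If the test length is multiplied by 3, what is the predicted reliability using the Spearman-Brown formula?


r_new = (n * rxx) / (1 + (n-1) * rxx)
r_new = (3 * 0.79) / (1 + 2 * 0.79)
r_new = 2.37 / 2.58
r_new = 0.9186

0.9186


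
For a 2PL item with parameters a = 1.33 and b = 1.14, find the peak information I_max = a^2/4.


For 2PL, max info at theta = b = 1.14
I_max = a^2 / 4 = 1.33^2 / 4
= 1.7689 / 4
I_max = 0.4422

0.4422


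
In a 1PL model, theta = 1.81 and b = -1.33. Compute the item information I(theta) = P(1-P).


P = 1/(1+exp(-(1.81--1.33))) = 0.9585
I = P*(1-P) = 0.9585 * 0.0415
I = 0.0398

0.0398


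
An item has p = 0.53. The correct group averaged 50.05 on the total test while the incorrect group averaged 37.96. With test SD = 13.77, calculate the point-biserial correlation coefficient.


q = 1 - p = 0.47
rpb = ((M1 - M0) / SD) * sqrt(p * q)
rpb = ((50.05 - 37.96) / 13.77) * sqrt(0.53 * 0.47)
rpb = 0.4382

0.4382


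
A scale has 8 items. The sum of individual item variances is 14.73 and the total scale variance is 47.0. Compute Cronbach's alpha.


alpha = (k/(k-1)) * (1 - sum(si^2)/s_total^2)
= (8/7) * (1 - 14.73/47.0)
alpha = 0.7847

0.7847


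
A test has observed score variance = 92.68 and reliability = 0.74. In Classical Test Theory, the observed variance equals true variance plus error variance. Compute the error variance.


var_true = rxx * var_obs = 0.74 * 92.68 = 68.5832
var_error = var_obs - var_true
var_error = 92.68 - 68.5832
var_error = 24.0968

24.0968


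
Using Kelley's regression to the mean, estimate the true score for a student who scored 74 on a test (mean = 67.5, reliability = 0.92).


T_est = rxx * X + (1 - rxx) * mean
T_est = 0.92 * 74 + 0.08 * 67.5
T_est = 68.08 + 5.4
T_est = 73.48

73.48


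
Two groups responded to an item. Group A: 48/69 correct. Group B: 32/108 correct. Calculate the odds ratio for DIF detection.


Odds_A = 48/21 = 2.2857
Odds_B = 32/76 = 0.4211
OR = Odds_A / Odds_B = 2.2857 / 0.4211
Exactly, OR = (48 * 76) / (21 * 32) = 3648 / 672
OR = 5.4286

5.4286


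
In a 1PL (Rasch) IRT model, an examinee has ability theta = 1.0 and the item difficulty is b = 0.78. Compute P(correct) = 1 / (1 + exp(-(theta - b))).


theta - b = 1.0 - 0.78 = 0.22
exp(-(theta - b)) = exp(-0.22) = 0.8025
P = 1 / (1 + 0.8025)
P = 0.5548

0.5548


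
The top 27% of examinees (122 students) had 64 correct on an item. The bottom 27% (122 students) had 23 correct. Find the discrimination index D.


p_upper = 64/122 = 0.5246
p_lower = 23/122 = 0.1885
D = 0.5246 - 0.1885 = 0.3361

0.3361


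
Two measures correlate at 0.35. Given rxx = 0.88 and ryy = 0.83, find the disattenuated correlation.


r_corrected = rxy / sqrt(rxx * ryy)
= 0.35 / sqrt(0.88 * 0.83)
= 0.35 / sqrt(0.7304)
= 0.35 / 0.854634
r_corrected = 0.4095

0.4095


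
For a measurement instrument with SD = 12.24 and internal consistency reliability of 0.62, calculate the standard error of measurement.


SEM = SD * sqrt(1 - rxx)
SEM = 12.24 * sqrt(1 - 0.62)
SEM = 12.24 * sqrt(0.38) = 12.24 * 0.616441
SEM = 7.5452

7.5452


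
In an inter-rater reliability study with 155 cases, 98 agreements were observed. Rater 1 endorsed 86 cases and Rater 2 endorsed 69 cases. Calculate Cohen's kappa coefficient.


P_o = 98/155 = 0.632258
P_e = (86*69 + 69*86) / 24025 = 0.493985
kappa = (P_o - P_e) / (1 - P_e)
kappa = (0.632258 - 0.493985) / (1 - 0.493985)
kappa = 0.2733

0.2733


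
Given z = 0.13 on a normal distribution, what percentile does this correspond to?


CDF(z) = 0.5 * (1 + erf(z/sqrt(2)))
erf(0.0919) = 0.1034
CDF = 0.5517
Percentile rank = 0.5517 * 100 = 55.17

55.17


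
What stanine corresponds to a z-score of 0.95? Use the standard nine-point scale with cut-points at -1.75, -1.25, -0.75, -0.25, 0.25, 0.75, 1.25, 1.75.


Stanine boundaries: [-1.75, -1.25, -0.75, -0.25, 0.25, 0.75, 1.25, 1.75]
z = 0.95
Check each boundary:
  z >= -1.75 -> could be stanine 2
  z >= -1.25 -> could be stanine 3
  z >= -0.75 -> could be stanine 4
  z >= -0.25 -> could be stanine 5
  z >= 0.25 -> could be stanine 6
  z >= 0.75 -> could be stanine 7
  z < 1.25
  z < 1.75
Highest qualifying boundary gives stanine = 7

7


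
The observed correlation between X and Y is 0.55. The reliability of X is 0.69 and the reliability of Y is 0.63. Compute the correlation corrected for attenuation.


r_corrected = rxy / sqrt(rxx * ryy)
= 0.55 / sqrt(0.69 * 0.63)
= 0.55 / sqrt(0.4347)
= 0.55 / 0.659318
r_corrected = 0.8342

0.8342


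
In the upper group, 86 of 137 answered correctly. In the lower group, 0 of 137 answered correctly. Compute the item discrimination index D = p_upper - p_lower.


p_upper = 86/137 = 0.6277
p_lower = 0/137 = 0.0
D = 0.6277 - 0.0 = 0.6277

0.6277


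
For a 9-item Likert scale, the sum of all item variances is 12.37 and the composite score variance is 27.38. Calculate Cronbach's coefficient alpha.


alpha = (k/(k-1)) * (1 - sum(si^2)/s_total^2)
= (9/8) * (1 - 12.37/27.38)
alpha = 0.6167

0.6167


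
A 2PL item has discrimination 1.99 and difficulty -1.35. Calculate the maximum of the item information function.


For 2PL, max info at theta = b = -1.35
I_max = a^2 / 4 = 1.99^2 / 4
= 3.9601 / 4
I_max = 0.99

0.99


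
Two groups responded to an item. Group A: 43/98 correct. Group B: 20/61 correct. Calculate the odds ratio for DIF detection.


Odds_A = 43/55 = 0.7818
Odds_B = 20/41 = 0.4878
OR = Odds_A / Odds_B = 0.7818 / 0.4878
Exactly, OR = (43 * 41) / (55 * 20) = 1763 / 1100
OR = 1.6027

1.6027


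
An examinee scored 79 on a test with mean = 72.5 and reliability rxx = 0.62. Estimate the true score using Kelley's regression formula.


T_est = rxx * X + (1 - rxx) * mean
T_est = 0.62 * 79 + 0.38 * 72.5
T_est = 48.98 + 27.55
T_est = 76.53

76.53


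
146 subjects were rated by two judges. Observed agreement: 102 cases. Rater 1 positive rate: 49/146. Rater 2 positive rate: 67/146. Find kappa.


P_o = 102/146 = 0.69863
P_e = (49*67 + 97*79) / 21316 = 0.513511
kappa = (P_o - P_e) / (1 - P_e)
kappa = (0.69863 - 0.513511) / (1 - 0.513511)
kappa = 0.3805

0.3805


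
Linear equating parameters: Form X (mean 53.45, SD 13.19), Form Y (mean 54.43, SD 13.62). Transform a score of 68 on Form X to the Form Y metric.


slope = SD_Y / SD_X = 13.62 / 13.19 ~ 1.0326
intercept = mean_Y - slope * mean_X = 54.43 - (13.62 / 13.19) * 53.45 ~ -0.7625
Y = slope * X + intercept. To avoid rounding drift from the rounded slope/intercept, evaluate the equivalent form Y = mean_Y + SD_Y * (X - mean_X) / SD_X at full precision:
Y = 54.43 + 13.62 * (68 - 53.45) / 13.19
Y = 54.43 + 13.62 * 14.55 / 13.19
Y = 54.43 + 198.171 / 13.19
Y = 54.43 + 15.0243
Y = 69.4543

69.4543


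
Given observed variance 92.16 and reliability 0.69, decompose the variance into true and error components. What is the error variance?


var_true = rxx * var_obs = 0.69 * 92.16 = 63.5904
var_error = var_obs - var_true
var_error = 92.16 - 63.5904
var_error = 28.5696

28.5696


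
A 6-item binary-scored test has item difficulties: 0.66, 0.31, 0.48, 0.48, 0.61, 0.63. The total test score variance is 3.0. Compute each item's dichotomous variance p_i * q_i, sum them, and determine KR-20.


For each item, compute p_i * q_i:
  Item 1: 0.66 * 0.34 = 0.2244
  Item 2: 0.31 * 0.69 = 0.2139
  Item 3: 0.48 * 0.52 = 0.2496
  Item 4: 0.48 * 0.52 = 0.2496
  Item 5: 0.61 * 0.39 = 0.2379
  Item 6: 0.63 * 0.37 = 0.2331
Sum(p_i * q_i) = 0.2244 + 0.2139 + 0.2496 + 0.2496 + 0.2379 + 0.2331 = 1.4085
KR-20 = (k/(k-1)) * (1 - Sum(p_i*q_i) / Var_total)
= (6/5) * (1 - 1.4085/3.0)
= 1.2 * 0.5305
KR-20 = 0.6366

0.6366


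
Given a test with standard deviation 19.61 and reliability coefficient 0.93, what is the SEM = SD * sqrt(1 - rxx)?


SEM = SD * sqrt(1 - rxx)
SEM = 19.61 * sqrt(1 - 0.93)
SEM = 19.61 * sqrt(0.07) = 19.61 * 0.264575
SEM = 5.1883

5.1883


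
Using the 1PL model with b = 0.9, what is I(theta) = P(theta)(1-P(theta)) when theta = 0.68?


P = 1/(1+exp(-(0.68-0.9))) = 0.4452
I = P*(1-P) = 0.4452 * 0.5548
I = 0.247

0.247


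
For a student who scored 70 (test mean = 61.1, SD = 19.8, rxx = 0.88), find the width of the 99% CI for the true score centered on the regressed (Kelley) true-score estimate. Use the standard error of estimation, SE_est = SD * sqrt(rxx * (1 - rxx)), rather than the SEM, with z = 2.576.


True score estimate = 0.88*70 + 0.12*61.1 = 68.932
SE_est = SD * sqrt(rxx * (1 - rxx)) = 19.8 * sqrt(0.88 * 0.12) = 19.8 * sqrt(0.1056) = 6.434238
CI = T_est +/- z * SE_est, so width = 2 * z * SE_est = 2 * 2.576 * 6.434238
Width = 33.1492

33.1492


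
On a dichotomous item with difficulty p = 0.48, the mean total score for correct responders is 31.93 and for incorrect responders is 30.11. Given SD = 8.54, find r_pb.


q = 1 - p = 0.52
rpb = ((M1 - M0) / SD) * sqrt(p * q)
rpb = ((31.93 - 30.11) / 8.54) * sqrt(0.48 * 0.52)
rpb = 0.1065

0.1065


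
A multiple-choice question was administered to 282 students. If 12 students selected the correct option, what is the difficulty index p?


Item difficulty p = number correct / total examinees
p = 12 / 282
p = 0.0426

0.0426


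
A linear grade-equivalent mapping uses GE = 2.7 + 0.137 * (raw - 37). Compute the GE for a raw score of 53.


raw - median = 53 - 37 = 16
slope * diff = 0.137 * 16 = 2.192
GE = 2.7 + 2.192
GE = 4.892

4.892


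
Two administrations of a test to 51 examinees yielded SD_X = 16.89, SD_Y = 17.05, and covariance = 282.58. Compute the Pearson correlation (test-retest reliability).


r = cov(X,Y) / (SD_X * SD_Y)
r = 282.58 / (16.89 * 17.05)
r = 282.58 / 287.9745
r = 0.9813

0.9813


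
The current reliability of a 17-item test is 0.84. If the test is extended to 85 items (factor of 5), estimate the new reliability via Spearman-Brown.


r_new = (n * rxx) / (1 + (n-1) * rxx)
r_new = (5 * 0.84) / (1 + 4 * 0.84)
r_new = 4.2 / 4.36
r_new = 0.9633

0.9633


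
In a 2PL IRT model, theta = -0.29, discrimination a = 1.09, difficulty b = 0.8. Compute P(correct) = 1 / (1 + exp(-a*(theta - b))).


a*(theta - b) = 1.09 * (-0.29 - 0.8) = -1.1881
exp(--1.1881) = 3.2808
P = 1 / (1 + 3.2808)
P = 0.2336

0.2336


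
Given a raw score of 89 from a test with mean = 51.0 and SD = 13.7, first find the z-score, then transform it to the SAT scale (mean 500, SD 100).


z = (X - mean) / SD = (89 - 51.0) / 13.7
z = 38.0 / 13.7
z = 2.7737
SAT-scale = SAT = 500 + 100z
Carry z at full precision (z = 38.0 / 13.7) into the conversion:
SAT-scale = 500 + 100 * (38.0 / 13.7) = 500 + 3800 / 13.7
SAT-scale = 500 + 277.3723
SAT-scale = 777.3723

777.3723


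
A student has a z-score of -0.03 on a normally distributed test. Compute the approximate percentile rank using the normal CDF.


CDF(z) = 0.5 * (1 + erf(z/sqrt(2)))
erf(-0.0212) = -0.0239
CDF = 0.488
Percentile rank = 0.488 * 100 = 48.8

48.8


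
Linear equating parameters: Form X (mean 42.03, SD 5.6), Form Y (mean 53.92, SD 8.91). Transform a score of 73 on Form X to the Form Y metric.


slope = SD_Y / SD_X = 8.91 / 5.6 ~ 1.5911
intercept = mean_Y - slope * mean_X = 53.92 - (8.91 / 5.6) * 42.03 ~ -12.9527
Y = slope * X + intercept. To avoid rounding drift from the rounded slope/intercept, evaluate the equivalent form Y = mean_Y + SD_Y * (X - mean_X) / SD_X at full precision:
Y = 53.92 + 8.91 * (73 - 42.03) / 5.6
Y = 53.92 + 8.91 * 30.97 / 5.6
Y = 53.92 + 275.9427 / 5.6
Y = 53.92 + 49.2755
Y = 103.1955

103.1955


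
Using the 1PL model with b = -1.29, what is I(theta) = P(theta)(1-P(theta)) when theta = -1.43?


P = 1/(1+exp(-(-1.43--1.29))) = 0.4651
I = P*(1-P) = 0.4651 * 0.5349
I = 0.2488

0.2488


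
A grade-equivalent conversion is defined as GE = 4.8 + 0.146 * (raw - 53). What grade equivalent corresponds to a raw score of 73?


raw - median = 73 - 53 = 20
slope * diff = 0.146 * 20 = 2.92
GE = 4.8 + 2.92
GE = 7.72

7.72


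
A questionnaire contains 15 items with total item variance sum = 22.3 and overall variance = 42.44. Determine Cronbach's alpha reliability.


alpha = (k/(k-1)) * (1 - sum(si^2)/s_total^2)
= (15/14) * (1 - 22.3/42.44)
alpha = 0.5084

0.5084


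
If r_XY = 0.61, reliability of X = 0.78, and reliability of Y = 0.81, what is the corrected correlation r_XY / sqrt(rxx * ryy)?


r_corrected = rxy / sqrt(rxx * ryy)
= 0.61 / sqrt(0.78 * 0.81)
= 0.61 / sqrt(0.6318)
= 0.61 / 0.794858
r_corrected = 0.7674

0.7674


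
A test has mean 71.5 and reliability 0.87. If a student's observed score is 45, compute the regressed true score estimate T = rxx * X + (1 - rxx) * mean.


T_est = rxx * X + (1 - rxx) * mean
T_est = 0.87 * 45 + 0.13 * 71.5
T_est = 39.15 + 9.295
T_est = 48.445

48.445


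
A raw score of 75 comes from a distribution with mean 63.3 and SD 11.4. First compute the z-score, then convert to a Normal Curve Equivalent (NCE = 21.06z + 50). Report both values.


z = (X - mean) / SD = (75 - 63.3) / 11.4
z = 11.7 / 11.4
z = 1.0263
NCE = NCE = 21.06z + 50
Carry z at full precision (z = 11.7 / 11.4) into the conversion:
NCE = 21.06 * (11.7 / 11.4) + 50 = 246.402 / 11.4 + 50
NCE = 21.6142 + 50
NCE = 71.6142

71.6142


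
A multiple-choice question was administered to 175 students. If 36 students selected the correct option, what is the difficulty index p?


Item difficulty p = number correct / total examinees
p = 36 / 175
p = 0.2057

0.2057


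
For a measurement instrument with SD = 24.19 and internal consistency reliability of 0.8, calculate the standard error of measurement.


SEM = SD * sqrt(1 - rxx)
SEM = 24.19 * sqrt(1 - 0.8)
SEM = 24.19 * sqrt(0.2) = 24.19 * 0.447214
SEM = 10.8181

10.8181


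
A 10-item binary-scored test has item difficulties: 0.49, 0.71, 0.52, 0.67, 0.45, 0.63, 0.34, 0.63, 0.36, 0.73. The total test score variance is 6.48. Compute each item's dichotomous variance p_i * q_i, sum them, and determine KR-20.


For each item, compute p_i * q_i:
  Item 1: 0.49 * 0.51 = 0.2499
  Item 2: 0.71 * 0.29 = 0.2059
  Item 3: 0.52 * 0.48 = 0.2496
  Item 4: 0.67 * 0.33 = 0.2211
  Item 5: 0.45 * 0.55 = 0.2475
  Item 6: 0.63 * 0.37 = 0.2331
  Item 7: 0.34 * 0.66 = 0.2244
  Item 8: 0.63 * 0.37 = 0.2331
  Item 9: 0.36 * 0.64 = 0.2304
  Item 10: 0.73 * 0.27 = 0.1971
Sum(p_i * q_i) = 0.2499 + 0.2059 + 0.2496 + 0.2211 + 0.2475 + 0.2331 + 0.2244 + 0.2331 + 0.2304 + 0.1971 = 2.2921
KR-20 = (k/(k-1)) * (1 - Sum(p_i*q_i) / Var_total)
= (10/9) * (1 - 2.2921/6.48)
= 1.1111 * 0.6463
KR-20 = 0.7181

0.7181


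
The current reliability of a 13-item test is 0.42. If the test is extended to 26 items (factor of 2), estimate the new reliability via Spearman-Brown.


r_new = (n * rxx) / (1 + (n-1) * rxx)
r_new = (2 * 0.42) / (1 + 1 * 0.42)
r_new = 0.84 / 1.42
r_new = 0.5915

0.5915


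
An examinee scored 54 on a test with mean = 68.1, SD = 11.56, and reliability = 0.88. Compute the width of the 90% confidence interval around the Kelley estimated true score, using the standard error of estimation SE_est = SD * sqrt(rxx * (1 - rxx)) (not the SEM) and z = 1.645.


True score estimate = 0.88*54 + 0.12*68.1 = 55.692
SE_est = SD * sqrt(rxx * (1 - rxx)) = 11.56 * sqrt(0.88 * 0.12) = 11.56 * sqrt(0.1056) = 3.756555
CI = T_est +/- z * SE_est, so width = 2 * z * SE_est = 2 * 1.645 * 3.756555
Width = 12.3591

12.3591


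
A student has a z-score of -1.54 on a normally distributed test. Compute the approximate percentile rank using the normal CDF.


CDF(z) = 0.5 * (1 + erf(z/sqrt(2)))
erf(-1.0889) = -0.8764
CDF = 0.0618
Percentile rank = 0.0618 * 100 = 6.18

6.18


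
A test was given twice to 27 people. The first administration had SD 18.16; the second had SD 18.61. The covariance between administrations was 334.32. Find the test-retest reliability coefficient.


r = cov(X,Y) / (SD_X * SD_Y)
r = 334.32 / (18.16 * 18.61)
r = 334.32 / 337.9576
r = 0.9892

0.9892


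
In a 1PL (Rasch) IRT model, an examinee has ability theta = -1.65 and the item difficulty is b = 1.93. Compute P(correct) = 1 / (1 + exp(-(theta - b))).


theta - b = -1.65 - 1.93 = -3.58
exp(-(theta - b)) = exp(3.58) = 35.8735
P = 1 / (1 + 35.8735)
P = 0.0271

0.0271


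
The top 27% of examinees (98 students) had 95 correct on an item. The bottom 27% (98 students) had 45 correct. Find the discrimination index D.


p_upper = 95/98 = 0.9694
p_lower = 45/98 = 0.4592
D = 0.9694 - 0.4592 = 0.5102

0.5102


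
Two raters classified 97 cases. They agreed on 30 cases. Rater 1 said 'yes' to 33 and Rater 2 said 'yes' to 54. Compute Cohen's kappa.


P_o = 30/97 = 0.309278
P_e = (33*54 + 64*43) / 9409 = 0.481879
kappa = (P_o - P_e) / (1 - P_e)
kappa = (0.309278 - 0.481879) / (1 - 0.481879)
kappa = -0.3331

-0.3331


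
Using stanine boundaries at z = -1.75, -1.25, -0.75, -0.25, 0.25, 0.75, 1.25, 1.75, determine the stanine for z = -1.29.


Stanine boundaries: [-1.75, -1.25, -0.75, -0.25, 0.25, 0.75, 1.25, 1.75]
z = -1.29
Check each boundary:
  z >= -1.75 -> could be stanine 2
  z < -1.25
  z < -0.75
  z < -0.25
  z < 0.25
  z < 0.75
  z < 1.25
  z < 1.75
Highest qualifying boundary gives stanine = 2

2


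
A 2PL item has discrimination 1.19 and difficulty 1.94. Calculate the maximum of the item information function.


For 2PL, max info at theta = b = 1.94
I_max = a^2 / 4 = 1.19^2 / 4
= 1.4161 / 4
I_max = 0.354

0.354


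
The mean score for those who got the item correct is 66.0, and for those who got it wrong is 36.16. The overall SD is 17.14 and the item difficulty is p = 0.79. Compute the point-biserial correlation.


q = 1 - p = 0.21
rpb = ((M1 - M0) / SD) * sqrt(p * q)
rpb = ((66.0 - 36.16) / 17.14) * sqrt(0.79 * 0.21)
rpb = 0.7091

0.7091


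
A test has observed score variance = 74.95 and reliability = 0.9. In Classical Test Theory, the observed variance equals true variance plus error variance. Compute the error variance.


var_true = rxx * var_obs = 0.9 * 74.95 = 67.455
var_error = var_obs - var_true
var_error = 74.95 - 67.455
var_error = 7.495

7.495


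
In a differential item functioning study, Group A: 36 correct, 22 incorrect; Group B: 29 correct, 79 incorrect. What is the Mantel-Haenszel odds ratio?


Odds_A = 36/22 = 1.6364
Odds_B = 29/79 = 0.3671
OR = Odds_A / Odds_B = 1.6364 / 0.3671
Exactly, OR = (36 * 79) / (22 * 29) = 2844 / 638
OR = 4.4577

4.4577


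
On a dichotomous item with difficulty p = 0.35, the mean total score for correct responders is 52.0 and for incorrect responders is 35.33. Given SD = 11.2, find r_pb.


q = 1 - p = 0.65
rpb = ((M1 - M0) / SD) * sqrt(p * q)
rpb = ((52.0 - 35.33) / 11.2) * sqrt(0.35 * 0.65)
rpb = 0.7099

0.7099


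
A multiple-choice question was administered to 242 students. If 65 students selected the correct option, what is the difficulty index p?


Item difficulty p = number correct / total examinees
p = 65 / 242
p = 0.2686

0.2686


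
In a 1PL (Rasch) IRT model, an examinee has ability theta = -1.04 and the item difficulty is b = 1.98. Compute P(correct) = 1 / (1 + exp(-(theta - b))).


theta - b = -1.04 - 1.98 = -3.02
exp(-(theta - b)) = exp(3.02) = 20.4913
P = 1 / (1 + 20.4913)
P = 0.0465

0.0465


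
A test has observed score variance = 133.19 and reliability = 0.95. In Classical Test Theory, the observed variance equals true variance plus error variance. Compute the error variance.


var_true = rxx * var_obs = 0.95 * 133.19 = 126.5305
var_error = var_obs - var_true
var_error = 133.19 - 126.5305
var_error = 6.6595

6.6595


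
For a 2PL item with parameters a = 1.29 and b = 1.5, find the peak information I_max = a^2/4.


For 2PL, max info at theta = b = 1.5
I_max = a^2 / 4 = 1.29^2 / 4
= 1.6641 / 4
I_max = 0.416

0.416


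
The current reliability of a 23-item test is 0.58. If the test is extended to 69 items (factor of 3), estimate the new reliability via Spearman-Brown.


r_new = (n * rxx) / (1 + (n-1) * rxx)
r_new = (3 * 0.58) / (1 + 2 * 0.58)
r_new = 1.74 / 2.16
r_new = 0.8056

0.8056


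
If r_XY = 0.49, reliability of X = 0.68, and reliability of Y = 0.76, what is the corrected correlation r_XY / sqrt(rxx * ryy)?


r_corrected = rxy / sqrt(rxx * ryy)
= 0.49 / sqrt(0.68 * 0.76)
= 0.49 / sqrt(0.5168)
= 0.49 / 0.718888
r_corrected = 0.6816

0.6816


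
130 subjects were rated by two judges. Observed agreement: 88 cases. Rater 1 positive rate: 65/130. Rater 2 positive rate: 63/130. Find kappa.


P_o = 88/130 = 0.676923
P_e = (65*63 + 65*67) / 16900 = 0.5
kappa = (P_o - P_e) / (1 - P_e)
kappa = (0.676923 - 0.5) / (1 - 0.5)
kappa = 0.3538

0.3538


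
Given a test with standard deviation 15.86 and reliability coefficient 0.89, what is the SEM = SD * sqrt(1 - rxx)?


SEM = SD * sqrt(1 - rxx)
SEM = 15.86 * sqrt(1 - 0.89)
SEM = 15.86 * sqrt(0.11) = 15.86 * 0.331662
SEM = 5.2602

5.2602


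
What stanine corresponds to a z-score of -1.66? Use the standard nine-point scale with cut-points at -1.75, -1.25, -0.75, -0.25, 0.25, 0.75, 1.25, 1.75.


Stanine boundaries: [-1.75, -1.25, -0.75, -0.25, 0.25, 0.75, 1.25, 1.75]
z = -1.66
Check each boundary:
  z >= -1.75 -> could be stanine 2
  z < -1.25
  z < -0.75
  z < -0.25
  z < 0.25
  z < 0.75
  z < 1.25
  z < 1.75
Highest qualifying boundary gives stanine = 2

2


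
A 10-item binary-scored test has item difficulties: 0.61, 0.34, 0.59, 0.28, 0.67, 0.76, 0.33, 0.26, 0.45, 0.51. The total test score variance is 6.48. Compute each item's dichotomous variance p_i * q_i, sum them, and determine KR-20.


For each item, compute p_i * q_i:
  Item 1: 0.61 * 0.39 = 0.2379
  Item 2: 0.34 * 0.66 = 0.2244
  Item 3: 0.59 * 0.41 = 0.2419
  Item 4: 0.28 * 0.72 = 0.2016
  Item 5: 0.67 * 0.33 = 0.2211
  Item 6: 0.76 * 0.24 = 0.1824
  Item 7: 0.33 * 0.67 = 0.2211
  Item 8: 0.26 * 0.74 = 0.1924
  Item 9: 0.45 * 0.55 = 0.2475
  Item 10: 0.51 * 0.49 = 0.2499
Sum(p_i * q_i) = 0.2379 + 0.2244 + 0.2419 + 0.2016 + 0.2211 + 0.1824 + 0.2211 + 0.1924 + 0.2475 + 0.2499 = 2.2202
KR-20 = (k/(k-1)) * (1 - Sum(p_i*q_i) / Var_total)
= (10/9) * (1 - 2.2202/6.48)
= 1.1111 * 0.6574
KR-20 = 0.7304

0.7304


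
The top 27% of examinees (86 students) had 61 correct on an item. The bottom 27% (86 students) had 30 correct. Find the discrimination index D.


p_upper = 61/86 = 0.7093
p_lower = 30/86 = 0.3488
D = 0.7093 - 0.3488 = 0.3605

0.3605


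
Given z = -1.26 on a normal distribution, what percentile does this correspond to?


CDF(z) = 0.5 * (1 + erf(z/sqrt(2)))
erf(-0.891) = -0.7923
CDF = 0.1038
Percentile rank = 0.1038 * 100 = 10.38

10.38


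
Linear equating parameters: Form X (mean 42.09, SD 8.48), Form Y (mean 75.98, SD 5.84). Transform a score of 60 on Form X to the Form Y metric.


slope = SD_Y / SD_X = 5.84 / 8.48 ~ 0.6887
intercept = mean_Y - slope * mean_X = 75.98 - (5.84 / 8.48) * 42.09 ~ 46.9935
Y = slope * X + intercept. To avoid rounding drift from the rounded slope/intercept, evaluate the equivalent form Y = mean_Y + SD_Y * (X - mean_X) / SD_X at full precision:
Y = 75.98 + 5.84 * (60 - 42.09) / 8.48
Y = 75.98 + 5.84 * 17.91 / 8.48
Y = 75.98 + 104.5944 / 8.48
Y = 75.98 + 12.3342
Y = 88.3142

88.3142


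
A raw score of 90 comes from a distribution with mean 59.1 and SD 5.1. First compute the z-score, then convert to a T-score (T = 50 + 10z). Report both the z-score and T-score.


z = (X - mean) / SD = (90 - 59.1) / 5.1
z = 30.9 / 5.1
z = 6.0588
T-score = T = 50 + 10z
Carry z at full precision (z = 30.9 / 5.1) into the conversion:
T-score = 50 + 10 * (30.9 / 5.1) = 50 + 309 / 5.1
T-score = 50 + 60.5882
T-score = 110.5882

110.5882


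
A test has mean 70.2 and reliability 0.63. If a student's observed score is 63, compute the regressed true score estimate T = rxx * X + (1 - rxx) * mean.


T_est = rxx * X + (1 - rxx) * mean
T_est = 0.63 * 63 + 0.37 * 70.2
T_est = 39.69 + 25.974
T_est = 65.664

65.664


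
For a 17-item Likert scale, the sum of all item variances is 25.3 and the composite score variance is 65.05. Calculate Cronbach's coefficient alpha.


alpha = (k/(k-1)) * (1 - sum(si^2)/s_total^2)
= (17/16) * (1 - 25.3/65.05)
alpha = 0.6493

0.6493


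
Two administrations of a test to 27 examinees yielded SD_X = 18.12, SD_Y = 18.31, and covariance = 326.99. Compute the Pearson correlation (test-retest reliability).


r = cov(X,Y) / (SD_X * SD_Y)
r = 326.99 / (18.12 * 18.31)
r = 326.99 / 331.7772
r = 0.9856

0.9856


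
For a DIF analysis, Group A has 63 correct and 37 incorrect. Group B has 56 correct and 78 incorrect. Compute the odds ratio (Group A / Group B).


Odds_A = 63/37 = 1.7027
Odds_B = 56/78 = 0.7179
OR = Odds_A / Odds_B = 1.7027 / 0.7179
Exactly, OR = (63 * 78) / (37 * 56) = 4914 / 2072
OR = 2.3716

2.3716


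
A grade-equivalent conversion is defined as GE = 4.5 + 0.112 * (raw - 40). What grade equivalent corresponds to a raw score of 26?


raw - median = 26 - 40 = -14
slope * diff = 0.112 * -14 = -1.568
GE = 4.5 + -1.568
GE = 2.932

2.932


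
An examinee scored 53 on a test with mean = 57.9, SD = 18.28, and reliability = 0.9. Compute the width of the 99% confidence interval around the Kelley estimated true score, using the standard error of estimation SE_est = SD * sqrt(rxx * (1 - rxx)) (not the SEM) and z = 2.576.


True score estimate = 0.9*53 + 0.1*57.9 = 53.49
SE_est = SD * sqrt(rxx * (1 - rxx)) = 18.28 * sqrt(0.9 * 0.1) = 18.28 * sqrt(0.09) = 5.484
CI = T_est +/- z * SE_est, so width = 2 * z * SE_est = 2 * 2.576 * 5.484
Width = 28.2536

28.2536
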